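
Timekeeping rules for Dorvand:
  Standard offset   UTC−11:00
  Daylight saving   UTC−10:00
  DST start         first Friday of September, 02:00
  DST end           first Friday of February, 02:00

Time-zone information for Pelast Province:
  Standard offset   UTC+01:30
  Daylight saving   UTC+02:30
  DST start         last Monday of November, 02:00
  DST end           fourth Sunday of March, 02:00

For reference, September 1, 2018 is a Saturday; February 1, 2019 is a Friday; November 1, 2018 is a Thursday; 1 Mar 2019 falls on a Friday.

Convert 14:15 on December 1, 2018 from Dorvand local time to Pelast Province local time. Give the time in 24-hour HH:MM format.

02:45

1 September 2018 is a Saturday, so the first Friday is September 7.
1 February 2019 is a Friday, so the first Friday is February 1.
December 1, 2018 lies within the daylight-saving period (7 September 2018 – 1 February 2019), so Dorvand is on daylight time, UTC−10:00.
14:15 Dorvand + 10h = 00:15 UTC (rolling into the next day, 2 December 2018).
1 November 2018 is a Thursday, so Mondays fall on 5, 12, 19, 26; the last is November 26.
1 March 2019 is a Friday, so the first Sunday is March 3 and the fourth is March 24.
At the standard offset (UTC+01:30), 00:15 UTC + 1h30m = 01:45 Pelast Province standard time.
The standard-time date in Pelast Province, December 2, 2018, falls between 26 November 2018 and 24 March 2019, so daylight saving is in effect and Pelast Province is at UTC+02:30.
00:15 UTC + 2h30m = 02:45 Pelast Province.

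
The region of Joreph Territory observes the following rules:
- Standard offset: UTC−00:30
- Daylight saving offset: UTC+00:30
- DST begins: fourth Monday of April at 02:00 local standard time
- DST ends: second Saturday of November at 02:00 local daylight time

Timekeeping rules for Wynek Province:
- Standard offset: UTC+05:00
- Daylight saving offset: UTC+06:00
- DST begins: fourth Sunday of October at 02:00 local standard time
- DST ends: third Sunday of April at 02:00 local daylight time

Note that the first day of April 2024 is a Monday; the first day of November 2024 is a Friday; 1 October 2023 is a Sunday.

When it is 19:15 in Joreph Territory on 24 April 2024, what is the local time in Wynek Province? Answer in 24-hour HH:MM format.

23:45

1 April 2024 is a Monday, so the first Monday is April 1 and the fourth is April 22.
1 November 2024 is a Friday, so the first Saturday is November 2 and the second is November 9.
24 April 2024 lies within the daylight-saving period (22 April – 9 November), so Joreph Territory is on daylight time, UTC+00:30.
19:15 Joreph Territory − 0h30m = 18:45 UTC.
1 October 2023 is a Sunday, so the first Sunday is October 1 and the fourth is October 22.
1 April 2024 is a Monday, so the first Sunday is April 7 and the third is April 21.
At the standard offset (UTC+05:00), 18:45 UTC + 5h = 23:45 Wynek Province standard time.
Daylight saving runs 22 October 2023 – 21 April 2024; the standard-time date in Wynek Province, 24 April 2024, is outside that window, so Wynek Province is on standard time at UTC+05:00.
18:45 UTC + 5h = 23:45 Wynek Province.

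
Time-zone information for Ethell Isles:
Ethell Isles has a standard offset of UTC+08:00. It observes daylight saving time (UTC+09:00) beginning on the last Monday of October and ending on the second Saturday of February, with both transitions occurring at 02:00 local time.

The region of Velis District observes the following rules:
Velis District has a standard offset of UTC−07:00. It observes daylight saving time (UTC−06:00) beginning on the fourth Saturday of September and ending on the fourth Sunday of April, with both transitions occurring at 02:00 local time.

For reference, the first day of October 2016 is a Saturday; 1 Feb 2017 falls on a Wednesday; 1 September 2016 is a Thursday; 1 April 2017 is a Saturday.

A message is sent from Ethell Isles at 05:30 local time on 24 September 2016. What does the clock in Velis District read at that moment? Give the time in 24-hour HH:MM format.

1 October 2016 is a Saturday, so Mondays fall on 3, 10, 17, 24, 31; the last is October 31.
1 February 2017 is a Wednesday, so the first Saturday is February 4 and the second is February 11.
24 September 2016 does not fall between 31 October 2016 and 11 February 2017, so daylight saving is not in effect and Ethell Isles is at UTC+08:00.
05:30 Ethell Isles − 8h = 21:30 UTC (rolling into the previous day, 23 September 2016).
1 September 2016 is a Thursday, so the first Saturday is September 3 and the fourth is September 24.
1 April 2017 is a Saturday, so the first Sunday is April 2 and the fourth is April 23.
At the standard offset (UTC−07:00), 21:30 UTC − 7h = 14:30 Velis District standard time.
The standard-time date in Velis District, 23 September 2016, does not fall between 24 September 2016 and 23 April 2017, so daylight saving is not in effect and Velis District is at UTC−07:00.
21:30 UTC − 7h = 14:30 Velis District.

14:30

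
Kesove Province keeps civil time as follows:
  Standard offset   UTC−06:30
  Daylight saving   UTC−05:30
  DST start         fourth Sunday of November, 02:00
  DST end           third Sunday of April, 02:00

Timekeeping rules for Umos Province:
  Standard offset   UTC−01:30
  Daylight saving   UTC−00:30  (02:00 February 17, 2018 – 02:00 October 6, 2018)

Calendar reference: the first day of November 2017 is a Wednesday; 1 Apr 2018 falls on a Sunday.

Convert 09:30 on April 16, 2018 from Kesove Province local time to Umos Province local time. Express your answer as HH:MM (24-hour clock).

1 November 2017 is a Wednesday, so the first Sunday is November 5 and the fourth is November 26.
1 April 2018 is a Sunday, so the first Sunday is April 1 and the third is April 15.
April 16, 2018 is outside the daylight-saving period (26 November 2017 – 15 April 2018), so Kesove Province is on standard time, UTC−06:30.
09:30 Kesove Province + 6h30m = 16:00 UTC.
At the standard offset (UTC−01:30), 16:00 UTC − 1h30m = 14:30 Umos Province standard time.
The standard-time date in Umos Province, April 16, 2018, lies within the daylight-saving period (17 February – 6 October), so Umos Province is on daylight time, UTC−00:30.
16:00 UTC − 0h30m = 15:30 Umos Province.

15:30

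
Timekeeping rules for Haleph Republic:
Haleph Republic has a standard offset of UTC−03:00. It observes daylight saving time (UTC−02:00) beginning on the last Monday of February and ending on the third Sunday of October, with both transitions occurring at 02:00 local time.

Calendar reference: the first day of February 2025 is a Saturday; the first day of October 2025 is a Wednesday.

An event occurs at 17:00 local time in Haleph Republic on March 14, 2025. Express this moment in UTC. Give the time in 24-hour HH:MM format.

19:00

1 February 2025 is a Saturday, so Mondays fall on 3, 10, 17, 24; the last is February 24.
1 October 2025 is a Wednesday, so the first Sunday is October 5 and the third is October 19.
Daylight saving runs 24 February – 19 October; March 14, 2025 is inside that window, so Haleph Republic is at UTC−02:00.
17:00 local + 2h = 19:00 UTC.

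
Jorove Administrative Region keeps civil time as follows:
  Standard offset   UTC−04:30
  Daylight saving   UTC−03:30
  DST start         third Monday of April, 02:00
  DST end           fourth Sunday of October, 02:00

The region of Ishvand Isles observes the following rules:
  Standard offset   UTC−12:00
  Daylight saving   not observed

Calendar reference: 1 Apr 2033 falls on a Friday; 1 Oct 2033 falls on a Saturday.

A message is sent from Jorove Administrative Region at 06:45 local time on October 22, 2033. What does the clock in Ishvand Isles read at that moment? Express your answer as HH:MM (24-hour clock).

1 April 2033 is a Friday, so the first Monday is April 4 and the third is April 18.
1 October 2033 is a Saturday, so the first Sunday is October 2 and the fourth is October 23.
October 22, 2033 falls between 18 April and 23 October, so daylight saving is in effect and Jorove Administrative Region is at UTC−03:30.
06:45 Jorove Administrative Region + 3h30m = 10:15 UTC.
Ishvand Isles has no daylight saving, so its offset is UTC−12:00 year-round.
10:15 UTC − 12h = 22:15 Ishvand Isles (rolling into the previous day, 21 October 2033).

22:15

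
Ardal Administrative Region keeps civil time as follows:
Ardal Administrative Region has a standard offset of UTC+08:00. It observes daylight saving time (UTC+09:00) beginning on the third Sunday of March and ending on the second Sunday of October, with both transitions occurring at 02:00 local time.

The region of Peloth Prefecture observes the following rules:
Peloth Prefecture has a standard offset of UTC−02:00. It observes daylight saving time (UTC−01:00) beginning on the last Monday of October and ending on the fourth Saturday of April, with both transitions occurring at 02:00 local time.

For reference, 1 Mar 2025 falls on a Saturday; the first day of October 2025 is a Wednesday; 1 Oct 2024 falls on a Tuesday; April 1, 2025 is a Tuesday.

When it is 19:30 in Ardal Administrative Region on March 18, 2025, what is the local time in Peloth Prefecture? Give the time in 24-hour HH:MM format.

1 March 2025 is a Saturday, so the first Sunday is March 2 and the third is March 16.
1 October 2025 is a Wednesday, so the first Sunday is October 5 and the second is October 12.
March 18, 2025 falls between 16 March and 12 October, so daylight saving is in effect and Ardal Administrative Region is at UTC+09:00.
19:30 Ardal Administrative Region − 9h = 10:30 UTC.
1 October 2024 is a Tuesday, so Mondays fall on 7, 14, 21, 28; the last is October 28.
1 April 2025 is a Tuesday, so the first Saturday is April 5 and the fourth is April 26.
At the standard offset (UTC−02:00), 10:30 UTC − 2h = 08:30 Peloth Prefecture standard time.
The standard-time date in Peloth Prefecture, March 18, 2025, falls between 28 October 2024 and 26 April 2025, so daylight saving is in effect and Peloth Prefecture is at UTC−01:00.
10:30 UTC − 1h = 09:30 Peloth Prefecture.

09:30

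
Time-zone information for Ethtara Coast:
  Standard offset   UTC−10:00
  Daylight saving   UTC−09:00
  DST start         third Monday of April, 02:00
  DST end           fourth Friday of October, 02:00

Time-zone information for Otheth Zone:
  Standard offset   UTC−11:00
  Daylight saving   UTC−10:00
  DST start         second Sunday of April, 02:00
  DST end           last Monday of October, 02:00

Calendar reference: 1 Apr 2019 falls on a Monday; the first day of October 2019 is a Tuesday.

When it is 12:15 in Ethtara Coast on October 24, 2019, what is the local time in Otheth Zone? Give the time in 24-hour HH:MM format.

1 April 2019 is a Monday, so the first Monday is April 1 and the third is April 15.
1 October 2019 is a Tuesday, so the first Friday is October 4 and the fourth is October 25.
October 24, 2019 falls between 15 April and 25 October, so daylight saving is in effect and Ethtara Coast is at UTC−09:00.
12:15 Ethtara Coast + 9h = 21:15 UTC.
1 April 2019 is a Monday, so the first Sunday is April 7 and the second is April 14.
1 October 2019 is a Tuesday, so Mondays fall on 7, 14, 21, 28; the last is October 28.
At the standard offset (UTC−11:00), 21:15 UTC − 11h = 10:15 Otheth Zone standard time.
Daylight saving runs 14 April – 28 October; the standard-time date in Otheth Zone, October 24, 2019, is inside that window, so Otheth Zone is at UTC−10:00.
21:15 UTC − 10h = 11:15 Otheth Zone.

11:15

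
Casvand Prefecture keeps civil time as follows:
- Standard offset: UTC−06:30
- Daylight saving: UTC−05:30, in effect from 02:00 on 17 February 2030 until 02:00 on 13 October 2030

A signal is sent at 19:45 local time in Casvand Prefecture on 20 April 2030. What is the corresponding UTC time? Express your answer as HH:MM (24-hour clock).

20 April 2030 lies within the daylight-saving period (17 February – 13 October), so Casvand Prefecture is on daylight time, UTC−05:30.
19:45 local + 5h30m = 01:15 UTC (rolling into the next day, 21 April 2030).

01:15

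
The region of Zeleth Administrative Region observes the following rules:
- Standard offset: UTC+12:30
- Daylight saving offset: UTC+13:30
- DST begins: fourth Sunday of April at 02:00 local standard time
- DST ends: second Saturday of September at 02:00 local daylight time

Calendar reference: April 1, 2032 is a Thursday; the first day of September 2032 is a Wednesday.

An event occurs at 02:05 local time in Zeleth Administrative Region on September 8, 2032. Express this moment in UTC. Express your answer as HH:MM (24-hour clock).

1 April 2032 is a Thursday, so the first Sunday is April 4 and the fourth is April 25.
1 September 2032 is a Wednesday, so the first Saturday is September 4 and the second is September 11.
September 8, 2032 falls between 25 April and 11 September, so daylight saving is in effect and Zeleth Administrative Region is at UTC+13:30.
02:05 local − 13h30m = 12:35 UTC (rolling into the previous day, 7 September 2032).

12:35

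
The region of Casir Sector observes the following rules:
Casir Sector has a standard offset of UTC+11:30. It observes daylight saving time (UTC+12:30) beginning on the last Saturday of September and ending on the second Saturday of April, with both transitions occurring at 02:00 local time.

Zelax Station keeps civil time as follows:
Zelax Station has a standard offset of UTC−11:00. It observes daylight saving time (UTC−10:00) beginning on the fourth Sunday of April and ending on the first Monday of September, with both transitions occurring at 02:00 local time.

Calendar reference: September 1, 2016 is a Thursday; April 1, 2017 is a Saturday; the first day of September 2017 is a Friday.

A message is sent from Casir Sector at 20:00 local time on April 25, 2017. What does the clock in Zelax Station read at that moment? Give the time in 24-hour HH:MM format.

22:30

1 September 2016 is a Thursday, so Saturdays fall on 3, 10, 17, 24; the last is September 24.
1 April 2017 is a Saturday, so the first Saturday is April 1 and the second is April 8.
April 25, 2017 is outside the daylight-saving period (24 September 2016 – 8 April 2017), so Casir Sector is on standard time, UTC+11:30.
20:00 Casir Sector − 11h30m = 08:30 UTC.
1 April 2017 is a Saturday, so the first Sunday is April 2 and the fourth is April 23.
1 September 2017 is a Friday, so the first Monday is September 4.
At the standard offset (UTC−11:00), 08:30 UTC − 11h = 21:30 Zelax Station standard time (rolling into the previous day, 24 April 2017).
Daylight saving runs 23 April – 4 September; the standard-time date in Zelax Station, April 24, 2017, is inside that window, so Zelax Station is at UTC−10:00.
08:30 UTC − 10h = 22:30 Zelax Station (rolling into the previous day, 24 April 2017).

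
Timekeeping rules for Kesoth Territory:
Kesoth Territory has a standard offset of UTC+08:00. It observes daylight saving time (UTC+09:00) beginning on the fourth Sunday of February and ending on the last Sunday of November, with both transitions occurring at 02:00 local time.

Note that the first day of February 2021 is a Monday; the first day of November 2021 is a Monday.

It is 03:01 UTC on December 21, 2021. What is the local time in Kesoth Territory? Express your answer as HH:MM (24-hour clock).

11:01

1 February 2021 is a Monday, so the first Sunday is February 7 and the fourth is February 28.
1 November 2021 is a Monday, so Sundays fall on 7, 14, 21, 28; the last is November 28.
At the standard offset (UTC+08:00), 03:01 UTC + 8h = 11:01 Kesoth Territory standard time.
The standard-time date in Kesoth Territory, December 21, 2021, is outside the daylight-saving period (28 February – 28 November), so Kesoth Territory is on standard time, UTC+08:00.
03:01 UTC + 8h = 11:01 local.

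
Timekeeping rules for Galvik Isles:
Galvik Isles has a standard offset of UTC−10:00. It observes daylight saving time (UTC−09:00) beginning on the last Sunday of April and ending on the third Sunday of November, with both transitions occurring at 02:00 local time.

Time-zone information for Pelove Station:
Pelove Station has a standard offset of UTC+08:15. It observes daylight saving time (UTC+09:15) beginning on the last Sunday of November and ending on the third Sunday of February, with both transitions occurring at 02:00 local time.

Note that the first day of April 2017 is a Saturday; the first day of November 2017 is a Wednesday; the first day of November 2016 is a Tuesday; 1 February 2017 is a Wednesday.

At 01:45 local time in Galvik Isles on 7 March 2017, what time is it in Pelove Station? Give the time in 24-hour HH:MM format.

1 April 2017 is a Saturday, so Sundays fall on 2, 9, 16, 23, 30; the last is April 30.
1 November 2017 is a Wednesday, so the first Sunday is November 5 and the third is November 19.
7 March 2017 does not fall between 30 April and 19 November, so daylight saving is not in effect and Galvik Isles is at UTC−10:00.
01:45 Galvik Isles + 10h = 11:45 UTC.
1 November 2016 is a Tuesday, so Sundays fall on 6, 13, 20, 27; the last is November 27.
1 February 2017 is a Wednesday, so the first Sunday is February 5 and the third is February 19.
At the standard offset (UTC+08:15), 11:45 UTC + 8h15m = 20:00 Pelove Station standard time.
The standard-time date in Pelove Station, 7 March 2017, does not fall between 27 November 2016 and 19 February 2017, so daylight saving is not in effect and Pelove Station is at UTC+08:15.
11:45 UTC + 8h15m = 20:00 Pelove Station.

20:00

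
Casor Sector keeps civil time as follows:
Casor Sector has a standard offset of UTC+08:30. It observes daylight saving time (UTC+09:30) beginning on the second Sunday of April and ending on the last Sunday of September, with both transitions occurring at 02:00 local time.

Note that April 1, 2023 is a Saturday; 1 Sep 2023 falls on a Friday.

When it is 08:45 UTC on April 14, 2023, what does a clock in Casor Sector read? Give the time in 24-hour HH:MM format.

18:15

1 April 2023 is a Saturday, so the first Sunday is April 2 and the second is April 9.
1 September 2023 is a Friday, so Sundays fall on 3, 10, 17, 24; the last is September 24.
At the standard offset (UTC+08:30), 08:45 UTC + 8h30m = 17:15 Casor Sector standard time.
The standard-time date in Casor Sector, April 14, 2023, falls between 9 April and 24 September, so daylight saving is in effect and Casor Sector is at UTC+09:30.
08:45 UTC + 9h30m = 18:15 local.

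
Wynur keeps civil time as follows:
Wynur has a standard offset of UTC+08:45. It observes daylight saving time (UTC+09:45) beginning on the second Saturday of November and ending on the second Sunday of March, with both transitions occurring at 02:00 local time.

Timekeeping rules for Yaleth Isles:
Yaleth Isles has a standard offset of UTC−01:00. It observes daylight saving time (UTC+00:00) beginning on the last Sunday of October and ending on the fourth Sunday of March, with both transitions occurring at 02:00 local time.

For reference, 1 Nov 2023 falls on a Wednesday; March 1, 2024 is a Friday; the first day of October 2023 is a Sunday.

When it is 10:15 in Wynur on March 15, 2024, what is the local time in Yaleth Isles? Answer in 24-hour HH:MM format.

1 November 2023 is a Wednesday, so the first Saturday is November 4 and the second is November 11.
1 March 2024 is a Friday, so the first Sunday is March 3 and the second is March 10.
Daylight saving runs 11 November 2023 – 10 March 2024; March 15, 2024 is outside that window, so Wynur is on standard time at UTC+08:45.
10:15 Wynur − 8h45m = 01:30 UTC.
1 October 2023 is a Sunday, so Sundays fall on 1, 8, 15, 22, 29; the last is October 29.
1 March 2024 is a Friday, so the first Sunday is March 3 and the fourth is March 24.
At the standard offset (UTC−01:00), 01:30 UTC − 1h = 00:30 Yaleth Isles standard time.
Daylight saving runs 29 October 2023 – 24 March 2024; the standard-time date in Yaleth Isles, March 15, 2024, is inside that window, so Yaleth Isles is at UTC+00:00.
01:30 UTC + 0h = 01:30 Yaleth Isles.

01:30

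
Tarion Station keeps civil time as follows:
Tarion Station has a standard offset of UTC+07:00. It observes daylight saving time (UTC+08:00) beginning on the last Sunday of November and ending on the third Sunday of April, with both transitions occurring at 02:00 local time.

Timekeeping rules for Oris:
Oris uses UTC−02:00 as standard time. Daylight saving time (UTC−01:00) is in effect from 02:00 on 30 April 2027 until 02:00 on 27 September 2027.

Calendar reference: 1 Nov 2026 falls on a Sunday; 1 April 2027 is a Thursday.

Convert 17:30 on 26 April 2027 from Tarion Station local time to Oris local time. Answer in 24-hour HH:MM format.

1 November 2026 is a Sunday, so Sundays fall on 1, 8, 15, 22, 29; the last is November 29.
1 April 2027 is a Thursday, so the first Sunday is April 4 and the third is April 18.
26 April 2027 is outside the daylight-saving period (29 November 2026 – 18 April 2027), so Tarion Station is on standard time, UTC+07:00.
17:30 Tarion Station − 7h = 10:30 UTC.
At the standard offset (UTC−02:00), 10:30 UTC − 2h = 08:30 Oris standard time.
Daylight saving runs 30 April – 27 September; the standard-time date in Oris, 26 April 2027, is outside that window, so Oris is on standard time at UTC−02:00.
10:30 UTC − 2h = 08:30 Oris.

08:30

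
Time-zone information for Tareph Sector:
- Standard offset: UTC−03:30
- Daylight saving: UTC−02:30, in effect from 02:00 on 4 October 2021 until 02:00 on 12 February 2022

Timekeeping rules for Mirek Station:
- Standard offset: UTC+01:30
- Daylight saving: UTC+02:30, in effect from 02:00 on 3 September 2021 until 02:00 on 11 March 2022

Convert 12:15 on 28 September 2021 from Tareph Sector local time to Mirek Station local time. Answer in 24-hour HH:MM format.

18:15

28 September 2021 does not fall between 4 October 2021 and 12 February 2022, so daylight saving is not in effect and Tareph Sector is at UTC−03:30.
12:15 Tareph Sector + 3h30m = 15:45 UTC.
At the standard offset (UTC+01:30), 15:45 UTC + 1h30m = 17:15 Mirek Station standard time.
Daylight saving runs 3 September 2021 – 11 March 2022; the standard-time date in Mirek Station, 28 September 2021, is inside that window, so Mirek Station is at UTC+02:30.
15:45 UTC + 2h30m = 18:15 Mirek Station.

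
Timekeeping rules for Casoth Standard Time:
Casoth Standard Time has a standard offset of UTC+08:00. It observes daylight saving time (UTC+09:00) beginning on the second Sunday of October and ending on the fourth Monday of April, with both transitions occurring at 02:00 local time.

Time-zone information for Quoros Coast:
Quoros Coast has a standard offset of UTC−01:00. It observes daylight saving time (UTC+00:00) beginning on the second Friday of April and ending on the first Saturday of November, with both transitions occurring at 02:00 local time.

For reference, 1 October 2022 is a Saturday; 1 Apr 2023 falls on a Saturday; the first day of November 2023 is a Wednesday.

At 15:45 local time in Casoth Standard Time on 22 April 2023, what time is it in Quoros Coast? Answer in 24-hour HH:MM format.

06:45

1 October 2022 is a Saturday, so the first Sunday is October 2 and the second is October 9.
1 April 2023 is a Saturday, so the first Monday is April 3 and the fourth is April 24.
Daylight saving runs 9 October 2022 – 24 April 2023; 22 April 2023 is inside that window, so Casoth Standard Time is at UTC+09:00.
15:45 Casoth Standard Time − 9h = 06:45 UTC.
1 April 2023 is a Saturday, so the first Friday is April 7 and the second is April 14.
1 November 2023 is a Wednesday, so the first Saturday is November 4.
At the standard offset (UTC−01:00), 06:45 UTC − 1h = 05:45 Quoros Coast standard time.
Daylight saving runs 14 April – 4 November; the standard-time date in Quoros Coast, 22 April 2023, is inside that window, so Quoros Coast is at UTC+00:00.
06:45 UTC + 0h = 06:45 Quoros Coast.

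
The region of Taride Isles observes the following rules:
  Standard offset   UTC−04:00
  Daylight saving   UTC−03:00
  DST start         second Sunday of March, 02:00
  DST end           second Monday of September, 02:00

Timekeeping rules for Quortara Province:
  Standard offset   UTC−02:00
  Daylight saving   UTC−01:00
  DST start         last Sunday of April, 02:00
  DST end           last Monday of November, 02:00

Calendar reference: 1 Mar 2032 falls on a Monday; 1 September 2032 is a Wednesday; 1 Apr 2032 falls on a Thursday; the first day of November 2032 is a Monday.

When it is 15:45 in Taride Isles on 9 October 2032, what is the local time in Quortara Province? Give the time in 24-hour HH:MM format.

1 March 2032 is a Monday, so the first Sunday is March 7 and the second is March 14.
1 September 2032 is a Wednesday, so the first Monday is September 6 and the second is September 13.
9 October 2032 does not fall between 14 March and 13 September, so daylight saving is not in effect and Taride Isles is at UTC−04:00.
15:45 Taride Isles + 4h = 19:45 UTC.
1 April 2032 is a Thursday, so Sundays fall on 4, 11, 18, 25; the last is April 25.
1 November 2032 is a Monday, so Mondays fall on 1, 8, 15, 22, 29; the last is November 29.
At the standard offset (UTC−02:00), 19:45 UTC − 2h = 17:45 Quortara Province standard time.
The standard-time date in Quortara Province, 9 October 2032, falls between 25 April and 29 November, so daylight saving is in effect and Quortara Province is at UTC−01:00.
19:45 UTC − 1h = 18:45 Quortara Province.

18:45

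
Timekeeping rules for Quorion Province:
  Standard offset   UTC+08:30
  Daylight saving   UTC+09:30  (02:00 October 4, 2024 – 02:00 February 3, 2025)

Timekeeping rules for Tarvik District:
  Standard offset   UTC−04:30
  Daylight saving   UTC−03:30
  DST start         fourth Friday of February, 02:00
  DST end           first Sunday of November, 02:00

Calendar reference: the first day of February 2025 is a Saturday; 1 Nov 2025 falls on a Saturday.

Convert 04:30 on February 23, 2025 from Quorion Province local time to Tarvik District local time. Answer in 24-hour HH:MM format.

15:30

Daylight saving runs 4 October 2024 – 3 February 2025; February 23, 2025 is outside that window, so Quorion Province is on standard time at UTC+08:30.
04:30 Quorion Province − 8h30m = 20:00 UTC (rolling into the previous day, 22 February 2025).
1 February 2025 is a Saturday, so the first Friday is February 7 and the fourth is February 28.
1 November 2025 is a Saturday, so the first Sunday is November 2.
At the standard offset (UTC−04:30), 20:00 UTC − 4h30m = 15:30 Tarvik District standard time.
The standard-time date in Tarvik District, February 22, 2025, does not fall between 28 February and 2 November, so daylight saving is not in effect and Tarvik District is at UTC−04:30.
20:00 UTC − 4h30m = 15:30 Tarvik District.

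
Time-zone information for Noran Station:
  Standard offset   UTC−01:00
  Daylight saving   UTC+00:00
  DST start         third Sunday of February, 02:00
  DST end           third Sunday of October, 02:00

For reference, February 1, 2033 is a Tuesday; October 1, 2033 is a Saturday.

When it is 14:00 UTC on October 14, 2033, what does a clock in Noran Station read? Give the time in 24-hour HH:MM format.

14:00

1 February 2033 is a Tuesday, so the first Sunday is February 6 and the third is February 20.
1 October 2033 is a Saturday, so the first Sunday is October 2 and the third is October 16.
At the standard offset (UTC−01:00), 14:00 UTC − 1h = 13:00 Noran Station standard time.
The standard-time date in Noran Station, October 14, 2033, lies within the daylight-saving period (20 February – 16 October), so Noran Station is on daylight time, UTC+00:00.
14:00 UTC + 0h = 14:00 local.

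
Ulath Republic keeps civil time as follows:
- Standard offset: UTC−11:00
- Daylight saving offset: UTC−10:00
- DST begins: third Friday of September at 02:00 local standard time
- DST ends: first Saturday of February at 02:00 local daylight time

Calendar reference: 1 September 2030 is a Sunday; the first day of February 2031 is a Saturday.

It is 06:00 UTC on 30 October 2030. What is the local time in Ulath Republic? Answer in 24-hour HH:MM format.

1 September 2030 is a Sunday, so the first Friday is September 6 and the third is September 20.
1 February 2031 is a Saturday, so the first Saturday is February 1.
At the standard offset (UTC−11:00), 06:00 UTC − 11h = 19:00 Ulath Republic standard time (rolling into the previous day, 29 October 2030).
The standard-time date in Ulath Republic, 29 October 2030, lies within the daylight-saving period (20 September 2030 – 1 February 2031), so Ulath Republic is on daylight time, UTC−10:00.
06:00 UTC − 10h = 20:00 local (rolling into the previous day, 29 October 2030).

20:00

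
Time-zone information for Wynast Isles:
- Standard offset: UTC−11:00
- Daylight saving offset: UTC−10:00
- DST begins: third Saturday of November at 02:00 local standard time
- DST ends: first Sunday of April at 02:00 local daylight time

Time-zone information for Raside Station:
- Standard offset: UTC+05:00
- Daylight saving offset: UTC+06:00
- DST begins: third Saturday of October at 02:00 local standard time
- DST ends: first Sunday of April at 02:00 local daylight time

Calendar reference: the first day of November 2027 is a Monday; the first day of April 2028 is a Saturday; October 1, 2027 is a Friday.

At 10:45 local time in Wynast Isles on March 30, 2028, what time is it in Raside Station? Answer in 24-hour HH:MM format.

02:45

1 November 2027 is a Monday, so the first Saturday is November 6 and the third is November 20.
1 April 2028 is a Saturday, so the first Sunday is April 2.
March 30, 2028 falls between 20 November 2027 and 2 April 2028, so daylight saving is in effect and Wynast Isles is at UTC−10:00.
10:45 Wynast Isles + 10h = 20:45 UTC.
1 October 2027 is a Friday, so the first Saturday is October 2 and the third is October 16.
1 April 2028 is a Saturday, so the first Sunday is April 2.
At the standard offset (UTC+05:00), 20:45 UTC + 5h = 01:45 Raside Station standard time (rolling into the next day, 31 March 2028).
The standard-time date in Raside Station, March 31, 2028, lies within the daylight-saving period (16 October 2027 – 2 April 2028), so Raside Station is on daylight time, UTC+06:00.
20:45 UTC + 6h = 02:45 Raside Station (rolling into the next day, 31 March 2028).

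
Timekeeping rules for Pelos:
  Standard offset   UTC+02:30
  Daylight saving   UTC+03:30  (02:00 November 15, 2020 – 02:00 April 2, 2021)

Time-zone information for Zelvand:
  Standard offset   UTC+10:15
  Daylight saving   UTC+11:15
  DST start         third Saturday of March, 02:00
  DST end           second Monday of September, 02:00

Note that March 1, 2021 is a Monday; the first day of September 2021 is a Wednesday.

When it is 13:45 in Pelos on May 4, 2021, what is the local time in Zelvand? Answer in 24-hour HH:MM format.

May 4, 2021 is outside the daylight-saving period (15 November 2020 – 2 April 2021), so Pelos is on standard time, UTC+02:30.
13:45 Pelos − 2h30m = 11:15 UTC.
1 March 2021 is a Monday, so the first Saturday is March 6 and the third is March 20.
1 September 2021 is a Wednesday, so the first Monday is September 6 and the second is September 13.
At the standard offset (UTC+10:15), 11:15 UTC + 10h15m = 21:30 Zelvand standard time.
The standard-time date in Zelvand, May 4, 2021, lies within the daylight-saving period (20 March – 13 September), so Zelvand is on daylight time, UTC+11:15.
11:15 UTC + 11h15m = 22:30 Zelvand.

22:30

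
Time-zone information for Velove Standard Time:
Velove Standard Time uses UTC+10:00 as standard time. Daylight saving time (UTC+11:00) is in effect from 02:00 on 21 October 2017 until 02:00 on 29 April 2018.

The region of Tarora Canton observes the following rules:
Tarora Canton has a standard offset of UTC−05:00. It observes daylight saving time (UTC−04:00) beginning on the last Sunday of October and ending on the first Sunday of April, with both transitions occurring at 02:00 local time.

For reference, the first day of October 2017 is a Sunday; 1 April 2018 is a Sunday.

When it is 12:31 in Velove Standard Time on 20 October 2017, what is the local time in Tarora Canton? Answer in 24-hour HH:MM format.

20 October 2017 does not fall between 21 October 2017 and 29 April 2018, so daylight saving is not in effect and Velove Standard Time is at UTC+10:00.
12:31 Velove Standard Time − 10h = 02:31 UTC.
1 October 2017 is a Sunday, so Sundays fall on 1, 8, 15, 22, 29; the last is October 29.
1 April 2018 is a Sunday, so the first Sunday is April 1.
At the standard offset (UTC−05:00), 02:31 UTC − 5h = 21:31 Tarora Canton standard time (rolling into the previous day, 19 October 2017).
The standard-time date in Tarora Canton, 19 October 2017, does not fall between 29 October 2017 and 1 April 2018, so daylight saving is not in effect and Tarora Canton is at UTC−05:00.
02:31 UTC − 5h = 21:31 Tarora Canton (rolling into the previous day, 19 October 2017).

21:31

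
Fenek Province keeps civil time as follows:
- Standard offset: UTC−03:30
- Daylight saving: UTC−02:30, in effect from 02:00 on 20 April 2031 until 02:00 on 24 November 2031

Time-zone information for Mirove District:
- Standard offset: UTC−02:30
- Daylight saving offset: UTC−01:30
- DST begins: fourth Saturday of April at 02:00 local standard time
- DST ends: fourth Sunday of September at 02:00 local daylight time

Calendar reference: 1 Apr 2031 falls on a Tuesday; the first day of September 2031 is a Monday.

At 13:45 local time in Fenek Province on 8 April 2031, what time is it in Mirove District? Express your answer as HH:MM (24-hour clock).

Daylight saving runs 20 April – 24 November; 8 April 2031 is outside that window, so Fenek Province is on standard time at UTC−03:30.
13:45 Fenek Province + 3h30m = 17:15 UTC.
1 April 2031 is a Tuesday, so the first Saturday is April 5 and the fourth is April 26.
1 September 2031 is a Monday, so the first Sunday is September 7 and the fourth is September 28.
At the standard offset (UTC−02:30), 17:15 UTC − 2h30m = 14:45 Mirove District standard time.
The standard-time date in Mirove District, 8 April 2031, is outside the daylight-saving period (26 April – 28 September), so Mirove District is on standard time, UTC−02:30.
17:15 UTC − 2h30m = 14:45 Mirove District.

14:45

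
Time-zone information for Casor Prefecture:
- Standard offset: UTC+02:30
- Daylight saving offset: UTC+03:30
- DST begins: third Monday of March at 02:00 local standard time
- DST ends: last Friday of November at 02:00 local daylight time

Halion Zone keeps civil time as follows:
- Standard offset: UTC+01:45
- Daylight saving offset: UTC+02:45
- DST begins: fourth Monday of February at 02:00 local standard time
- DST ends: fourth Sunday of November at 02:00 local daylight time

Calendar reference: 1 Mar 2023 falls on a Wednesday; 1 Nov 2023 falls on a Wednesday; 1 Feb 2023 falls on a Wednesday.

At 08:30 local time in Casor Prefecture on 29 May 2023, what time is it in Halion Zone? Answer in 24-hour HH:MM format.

1 March 2023 is a Wednesday, so the first Monday is March 6 and the third is March 20.
1 November 2023 is a Wednesday, so Fridays fall on 3, 10, 17, 24; the last is November 24.
29 May 2023 lies within the daylight-saving period (20 March – 24 November), so Casor Prefecture is on daylight time, UTC+03:30.
08:30 Casor Prefecture − 3h30m = 05:00 UTC.
1 February 2023 is a Wednesday, so the first Monday is February 6 and the fourth is February 27.
1 November 2023 is a Wednesday, so the first Sunday is November 5 and the fourth is November 26.
At the standard offset (UTC+01:45), 05:00 UTC + 1h45m = 06:45 Halion Zone standard time.
The standard-time date in Halion Zone, 29 May 2023, lies within the daylight-saving period (27 February – 26 November), so Halion Zone is on daylight time, UTC+02:45.
05:00 UTC + 2h45m = 07:45 Halion Zone.

07:45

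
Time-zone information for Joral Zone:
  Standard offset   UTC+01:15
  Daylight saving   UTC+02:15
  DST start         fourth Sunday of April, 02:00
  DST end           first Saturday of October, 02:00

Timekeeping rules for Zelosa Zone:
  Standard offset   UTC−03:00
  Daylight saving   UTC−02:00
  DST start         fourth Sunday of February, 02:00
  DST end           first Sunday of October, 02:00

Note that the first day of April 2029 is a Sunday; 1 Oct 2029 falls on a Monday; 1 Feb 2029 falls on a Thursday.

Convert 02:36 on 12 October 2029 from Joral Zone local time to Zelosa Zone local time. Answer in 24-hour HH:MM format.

1 April 2029 is a Sunday, so the first Sunday is April 1 and the fourth is April 22.
1 October 2029 is a Monday, so the first Saturday is October 6.
Daylight saving runs 22 April – 6 October; 12 October 2029 is outside that window, so Joral Zone is on standard time at UTC+01:15.
02:36 Joral Zone − 1h15m = 01:21 UTC.
1 February 2029 is a Thursday, so the first Sunday is February 4 and the fourth is February 25.
1 October 2029 is a Monday, so the first Sunday is October 7.
At the standard offset (UTC−03:00), 01:21 UTC − 3h = 22:21 Zelosa Zone standard time (rolling into the previous day, 11 October 2029).
The standard-time date in Zelosa Zone, 11 October 2029, is outside the daylight-saving period (25 February – 7 October), so Zelosa Zone is on standard time, UTC−03:00.
01:21 UTC − 3h = 22:21 Zelosa Zone (rolling into the previous day, 11 October 2029).

22:21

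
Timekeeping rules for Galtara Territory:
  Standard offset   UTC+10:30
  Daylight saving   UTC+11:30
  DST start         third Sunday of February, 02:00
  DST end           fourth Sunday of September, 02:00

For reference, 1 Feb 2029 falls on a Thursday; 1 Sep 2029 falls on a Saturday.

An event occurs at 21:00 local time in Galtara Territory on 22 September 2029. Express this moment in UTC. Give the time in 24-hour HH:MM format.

09:30

1 February 2029 is a Thursday, so the first Sunday is February 4 and the third is February 18.
1 September 2029 is a Saturday, so the first Sunday is September 2 and the fourth is September 23.
Daylight saving runs 18 February – 23 September; 22 September 2029 is inside that window, so Galtara Territory is at UTC+11:30.
21:00 local − 11h30m = 09:30 UTC.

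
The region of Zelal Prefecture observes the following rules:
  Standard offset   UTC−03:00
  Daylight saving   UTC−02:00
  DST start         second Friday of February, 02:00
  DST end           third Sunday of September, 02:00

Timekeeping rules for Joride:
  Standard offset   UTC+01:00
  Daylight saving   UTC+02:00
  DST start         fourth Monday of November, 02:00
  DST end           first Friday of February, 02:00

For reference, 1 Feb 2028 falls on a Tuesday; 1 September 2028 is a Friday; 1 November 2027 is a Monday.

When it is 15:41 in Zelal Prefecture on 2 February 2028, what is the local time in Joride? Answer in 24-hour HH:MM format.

1 February 2028 is a Tuesday, so the first Friday is February 4 and the second is February 11.
1 September 2028 is a Friday, so the first Sunday is September 3 and the third is September 17.
2 February 2028 does not fall between 11 February and 17 September, so daylight saving is not in effect and Zelal Prefecture is at UTC−03:00.
15:41 Zelal Prefecture + 3h = 18:41 UTC.
1 November 2027 is a Monday, so the first Monday is November 1 and the fourth is November 22.
1 February 2028 is a Tuesday, so the first Friday is February 4.
At the standard offset (UTC+01:00), 18:41 UTC + 1h = 19:41 Joride standard time.
Daylight saving runs 22 November 2027 – 4 February 2028; the standard-time date in Joride, 2 February 2028, is inside that window, so Joride is at UTC+02:00.
18:41 UTC + 2h = 20:41 Joride.

20:41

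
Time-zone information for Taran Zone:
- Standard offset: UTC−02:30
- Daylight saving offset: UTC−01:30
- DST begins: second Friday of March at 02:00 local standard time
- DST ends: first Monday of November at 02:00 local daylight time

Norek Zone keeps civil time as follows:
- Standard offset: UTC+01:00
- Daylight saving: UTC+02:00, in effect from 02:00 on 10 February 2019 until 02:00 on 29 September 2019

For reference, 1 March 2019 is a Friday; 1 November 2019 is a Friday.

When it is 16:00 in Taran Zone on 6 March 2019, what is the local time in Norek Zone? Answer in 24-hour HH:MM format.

1 March 2019 is a Friday, so the first Friday is March 1 and the second is March 8.
1 November 2019 is a Friday, so the first Monday is November 4.
6 March 2019 is outside the daylight-saving period (8 March – 4 November), so Taran Zone is on standard time, UTC−02:30.
16:00 Taran Zone + 2h30m = 18:30 UTC.
At the standard offset (UTC+01:00), 18:30 UTC + 1h = 19:30 Norek Zone standard time.
The standard-time date in Norek Zone, 6 March 2019, falls between 10 February and 29 September, so daylight saving is in effect and Norek Zone is at UTC+02:00.
18:30 UTC + 2h = 20:30 Norek Zone.

20:30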